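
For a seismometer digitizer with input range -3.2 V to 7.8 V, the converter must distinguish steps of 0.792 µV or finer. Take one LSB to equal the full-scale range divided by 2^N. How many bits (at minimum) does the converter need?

24 bits

Range = 7.8 − (-3.2) = 11 V.
Levels needed ≥ 11/0.792 µV = 1.389e7. 2^24 = 16777216 suffices, so N_min = 24.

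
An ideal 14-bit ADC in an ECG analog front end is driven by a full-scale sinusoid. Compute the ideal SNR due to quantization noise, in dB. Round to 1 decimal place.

86.0 dB

6.02(14) + 1.76 = 84.28 + 1.76 = 86.04 dB.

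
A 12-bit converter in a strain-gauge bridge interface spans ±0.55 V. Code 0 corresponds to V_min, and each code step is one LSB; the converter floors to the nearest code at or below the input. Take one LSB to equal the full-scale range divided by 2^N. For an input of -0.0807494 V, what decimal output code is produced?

1747

Full-scale range = 0.55 V − (-0.55 V) = 1.1 V. LSB = 1.1 V / 2^12 ≈ 268.6 µV.
(V_in − V_min) × 2^12/range = (-0.0807494 − (-0.55)) × 4096/1.1 = 1747.319.
Floor → code = 1747.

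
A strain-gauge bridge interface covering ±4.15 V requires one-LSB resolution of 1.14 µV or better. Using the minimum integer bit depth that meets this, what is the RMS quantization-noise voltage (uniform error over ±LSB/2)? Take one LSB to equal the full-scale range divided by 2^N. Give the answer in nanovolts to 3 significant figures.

286 nV

Full-scale range = 4.15 V − (-4.15 V) = 8.3 V.
Required number of levels: 8.3/1.14 µV = 7.2807e6; smallest N with 2^N ≥ that is 23.
Step size = 8.3/8388608 V = 0.98944 µV.
σ_q = LSB/√12 = 0.98944 µV/3.4641 = 286 nV.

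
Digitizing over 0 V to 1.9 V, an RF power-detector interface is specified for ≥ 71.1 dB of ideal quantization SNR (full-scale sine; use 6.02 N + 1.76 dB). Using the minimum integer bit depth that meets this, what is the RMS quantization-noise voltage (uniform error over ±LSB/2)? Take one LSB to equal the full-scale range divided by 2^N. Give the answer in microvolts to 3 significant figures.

134 µV

V_FS = 1.9 V.
Solving 6.02 N ≥ 71.1 − 1.76: N ≥ 11.518. Round up → N = 12.
LSB = 1.9 V ÷ 2^12 = 1.9/4096 V = 463.87 µV.
σ_q = LSB/√12 = 463.87 µV/3.4641 = 134 µV.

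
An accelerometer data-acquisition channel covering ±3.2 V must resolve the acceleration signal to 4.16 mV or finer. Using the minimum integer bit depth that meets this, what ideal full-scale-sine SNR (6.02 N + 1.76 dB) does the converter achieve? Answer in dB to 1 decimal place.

68.0 dB

The full-scale span is 3.2 − (-3.2) = 6.4 V.
Required number of levels: 6.4/4.16 mV = 1538.5; smallest N with 2^N ≥ that is 11.
SNR = 6.02 × 11 + 1.76 = 67.98 dB.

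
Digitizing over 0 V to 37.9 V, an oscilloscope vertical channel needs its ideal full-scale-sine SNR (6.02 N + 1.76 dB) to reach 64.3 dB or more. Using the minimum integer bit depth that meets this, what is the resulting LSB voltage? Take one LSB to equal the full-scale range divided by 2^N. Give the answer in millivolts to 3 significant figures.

Full-scale range = 37.9 V.
6.02 N + 1.76 ≥ 64.3 gives N ≥ 10.389, so the minimum integer is 11.
LSB = 37.9 V / 2^11 = 18.5 mV.

18.5 mV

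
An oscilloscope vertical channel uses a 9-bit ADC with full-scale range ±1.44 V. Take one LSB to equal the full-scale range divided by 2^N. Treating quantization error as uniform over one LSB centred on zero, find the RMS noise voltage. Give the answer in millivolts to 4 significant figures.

1.624 mV

The full-scale span is 1.44 − (-1.44) = 2.88 V.
LSB = 2.88 V / 2^9 = 5.62500 mV.
σ_q = LSB/√12 = 5.62500 mV/3.4641 = 1.624 mV.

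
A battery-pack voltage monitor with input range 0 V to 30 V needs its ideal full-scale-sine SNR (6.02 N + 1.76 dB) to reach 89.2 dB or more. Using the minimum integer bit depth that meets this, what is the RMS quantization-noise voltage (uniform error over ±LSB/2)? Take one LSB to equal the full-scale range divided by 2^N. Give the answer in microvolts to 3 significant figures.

264 µV

Full-scale range = 30 V.
Required N = ⌈(89.2 − 1.76)/6.02⌉ = ⌈14.525⌉ = 15.
Step size = 30/32768 V = 0.91553 mV.
σ_q = LSB/√12 = 0.91553 mV/3.4641 = 264 µV.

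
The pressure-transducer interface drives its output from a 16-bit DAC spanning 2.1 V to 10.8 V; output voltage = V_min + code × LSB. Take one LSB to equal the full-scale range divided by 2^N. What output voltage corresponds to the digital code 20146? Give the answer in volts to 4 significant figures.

4.774 V

Span: 10.8 V − (2.1 V) = 8.7 V. LSB = 8.7 V / 2^16.
Output = V_min + (20146/65536) × range = 2.1 + 0.307404 × 8.7 V
      = 2.1 V + 2.67441 V = 4.77441 V.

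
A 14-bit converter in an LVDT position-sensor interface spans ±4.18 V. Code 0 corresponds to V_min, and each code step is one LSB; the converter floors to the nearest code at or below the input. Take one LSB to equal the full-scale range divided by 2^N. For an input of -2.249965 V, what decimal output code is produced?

3782

Full-scale range = 4.18 V − (-4.18 V) = 8.36 V. LSB = 8.36 V / 2^14 ≈ 0.5103 mV.
V_in − V_min = -2.249965 − (-4.18) = 1.930035 V.
Divide by LSB: 1.930035 × 16384/8.36 = 3782.4992.
Truncating gives code 3782.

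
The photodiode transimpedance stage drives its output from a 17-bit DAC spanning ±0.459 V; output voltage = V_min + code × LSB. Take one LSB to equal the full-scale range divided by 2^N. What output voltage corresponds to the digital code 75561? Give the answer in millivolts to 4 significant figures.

Span: 0.459 V − (-0.459 V) = 0.918 V. LSB = 0.918 V / 2^17.
V_out = -0.459 + 75561 × (0.918/131072) V
      = -0.459 V + 0.529213 V = 0.0702129 V.

70.21 mV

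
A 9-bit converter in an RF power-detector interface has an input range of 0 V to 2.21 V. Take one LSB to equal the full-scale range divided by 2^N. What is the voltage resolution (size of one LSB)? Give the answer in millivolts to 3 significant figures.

4.32 mV

Range is 2.21 V.
Number of codes = 2^9 = 512.
LSB = 2.21 V / 2^9 = 4.32 mV.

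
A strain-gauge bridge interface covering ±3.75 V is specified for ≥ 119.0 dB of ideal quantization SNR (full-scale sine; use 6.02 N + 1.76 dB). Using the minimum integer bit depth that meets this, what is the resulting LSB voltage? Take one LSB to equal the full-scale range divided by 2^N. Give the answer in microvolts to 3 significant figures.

7.15 µV

The full-scale span is 3.75 − (-3.75) = 7.5 V.
6.02 N + 1.76 ≥ 119.0 gives N ≥ 19.475, so the minimum integer is 20.
One LSB is 7.5 V / 1048576 = 7.15 µV.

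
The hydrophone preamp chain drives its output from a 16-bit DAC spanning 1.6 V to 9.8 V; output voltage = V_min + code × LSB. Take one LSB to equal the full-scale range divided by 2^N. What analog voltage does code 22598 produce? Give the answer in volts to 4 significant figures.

4.428 V

The full-scale span is 9.8 − (1.6) = 8.2 V. LSB = 8.2 V / 2^16.
Output = V_min + (22598/65536) × range = 1.6 + 0.344818 × 8.2 V
      = 1.6 + 2.82751 = 4.42751 V.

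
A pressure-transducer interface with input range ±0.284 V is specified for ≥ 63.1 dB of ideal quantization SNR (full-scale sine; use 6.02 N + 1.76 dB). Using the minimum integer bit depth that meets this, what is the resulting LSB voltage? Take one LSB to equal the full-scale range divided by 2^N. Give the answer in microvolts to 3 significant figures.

The full-scale span is 0.284 − (-0.284) = 0.568 V.
Solving 6.02 N ≥ 63.1 − 1.76: N ≥ 10.189. Round up → N = 11.
LSB = 0.568 V / 2^11 = 277 µV.

277 µV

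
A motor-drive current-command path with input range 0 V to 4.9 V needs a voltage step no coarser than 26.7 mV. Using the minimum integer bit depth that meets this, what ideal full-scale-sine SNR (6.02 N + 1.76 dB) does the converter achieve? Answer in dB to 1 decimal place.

Range is 4.9 V.
Levels needed ≥ 4.9/26.7 mV = 183.5. 2^8 = 256 suffices, so N_min = 8.
Ideal SNR at N = 8: 6.02·8 + 1.76 = 49.9 dB.

49.9 dB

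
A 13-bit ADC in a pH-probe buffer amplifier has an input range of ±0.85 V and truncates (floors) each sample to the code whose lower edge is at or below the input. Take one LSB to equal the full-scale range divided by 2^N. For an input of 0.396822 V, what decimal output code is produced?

6008

Span: 0.85 V − (-0.85 V) = 1.7 V. LSB = 1.7 V / 2^13 ≈ 207.5 µV.
code = ⌊(V_in − V_min)/LSB⌋ = ⌊(V_in − V_min) × 2^13 / range⌋
     = ⌊(0.396822 − (-0.85)) × 8192 / 1.7⌋ = ⌊1.246822 × 8192/1.7⌋
     = ⌊6008.215⌋ = 6008.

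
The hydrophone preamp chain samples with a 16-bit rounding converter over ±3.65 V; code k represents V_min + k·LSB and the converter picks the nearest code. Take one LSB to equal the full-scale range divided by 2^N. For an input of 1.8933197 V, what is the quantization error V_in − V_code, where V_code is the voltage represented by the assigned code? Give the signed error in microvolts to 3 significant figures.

Full-scale range = 3.65 V − (-3.65 V) = 7.3 V. LSB = 7.3 V / 2^16 ≈ 111.4 µV.
(V_in − V_min)/LSB = (1.8933197 − (-3.65)) × 65536/7.3 = 49765.3424 → nearest code k = 49765.
V_code = -3.65 + (49765/65536) × 7.3 = 1.8932815552 V.
Error = V_in − V_code = 1.8933197 − (1.8932815552) = +38.1 µV.

+38.1 µV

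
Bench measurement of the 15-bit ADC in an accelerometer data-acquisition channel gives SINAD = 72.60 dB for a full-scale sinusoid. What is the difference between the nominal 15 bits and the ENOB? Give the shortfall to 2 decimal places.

N_eff = (72.60 − 1.76)/6.02 = 11.7674 bits.
15 − 11.7674 = 3.23 bits below nominal.

3.23 bits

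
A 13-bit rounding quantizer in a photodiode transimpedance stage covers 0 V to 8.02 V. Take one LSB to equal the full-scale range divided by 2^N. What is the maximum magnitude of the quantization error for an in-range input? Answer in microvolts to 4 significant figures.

489.5 µV

Range is 8.02 V.
One LSB is 8.02 V / 8192 = 0.979004 mV.
Worst-case error for round-to-nearest is half an LSB: 489.5 µV.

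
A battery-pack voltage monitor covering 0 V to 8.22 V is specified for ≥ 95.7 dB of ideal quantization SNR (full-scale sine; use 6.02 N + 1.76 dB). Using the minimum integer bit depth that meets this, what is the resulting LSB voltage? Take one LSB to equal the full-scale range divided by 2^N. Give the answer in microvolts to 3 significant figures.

Range is 8.22 V.
N ≥ (95.7 − 1.76)/6.02 = 15.605 → N_min = 16.
LSB = 8.22 V / 2^16 = 125 µV.

125 µV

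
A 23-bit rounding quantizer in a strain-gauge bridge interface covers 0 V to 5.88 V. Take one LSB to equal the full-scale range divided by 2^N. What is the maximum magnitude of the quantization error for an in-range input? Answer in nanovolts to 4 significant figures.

Span = 5.88 V.
LSB = 5.88 V / 2^23 = 0.700951 µV.
|e|_max = LSB/2 = 350.5 nV.

350.5 nV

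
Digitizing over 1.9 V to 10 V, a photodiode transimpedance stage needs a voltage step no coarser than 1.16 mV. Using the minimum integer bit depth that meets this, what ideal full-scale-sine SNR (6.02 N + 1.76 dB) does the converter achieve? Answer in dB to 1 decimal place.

Range = 10 − (1.9) = 8.1 V.
Required number of levels: 8.1/1.16 mV = 6982.8; smallest N with 2^N ≥ that is 13.
Ideal SNR at N = 13: 6.02·13 + 1.76 = 80.0 dB.

80.0 dB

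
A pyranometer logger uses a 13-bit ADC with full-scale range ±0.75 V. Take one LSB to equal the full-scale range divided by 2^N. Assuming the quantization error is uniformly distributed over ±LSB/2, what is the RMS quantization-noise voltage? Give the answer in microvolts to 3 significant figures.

Full-scale range = 0.75 V − (-0.75 V) = 1.5 V.
Step size = 1.5/8192 V = 183.11 µV.
RMS of a uniform error over width LSB is LSB/√12 = 52.9 µV.

52.9 µV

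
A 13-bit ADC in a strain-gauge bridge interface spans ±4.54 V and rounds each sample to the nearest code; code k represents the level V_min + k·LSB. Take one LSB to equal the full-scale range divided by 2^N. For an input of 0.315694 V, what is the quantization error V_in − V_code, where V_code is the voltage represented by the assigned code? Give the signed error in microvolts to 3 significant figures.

−200 µV

The full-scale span is 4.54 − (-4.54) = 9.08 V. LSB = 9.08 V / 2^13 ≈ 1.108 mV.
(0.315694 − (-4.54)) / LSB = 4.855694 × 8192/9.08 = 4380.8200. Nearest integer: k = 4381.
Reconstructed level: -4.54 + 4381 × 9.08/8192 V = 0.3158935547 V.
V_in − V_code = 0.315694 − (0.3158935547) = −200 µV.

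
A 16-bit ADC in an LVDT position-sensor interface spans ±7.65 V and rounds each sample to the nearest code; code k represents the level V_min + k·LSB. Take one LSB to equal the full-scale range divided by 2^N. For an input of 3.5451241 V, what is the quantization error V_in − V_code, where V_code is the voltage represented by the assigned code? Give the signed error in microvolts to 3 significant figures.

+42.0 µV

Range = 7.65 − (-7.65) = 15.3 V. LSB = 15.3 V / 2^16 ≈ 233.5 µV.
Position in LSBs: (3.5451241 − (-7.65)) × 65536/15.3 = 47953.1799; rounding gives k = 47953.
V_code = -7.65 + (47953/65536) × 15.3 = 3.5450820923 V.
V_in − V_code = 3.5451241 − (3.5450820923) = +42.0 µV.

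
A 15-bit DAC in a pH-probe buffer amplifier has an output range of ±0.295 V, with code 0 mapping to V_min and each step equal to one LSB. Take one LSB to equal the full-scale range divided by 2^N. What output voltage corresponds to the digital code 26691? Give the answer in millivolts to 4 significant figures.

185.6 mV

Range = 0.295 − (-0.295) = 0.59 V. LSB = 0.59 V / 2^15.
Output = V_min + (26691/32768) × range = -0.295 + 0.814545 × 0.59 V
      = -0.295 V + 0.480581 V = 0.185581 V.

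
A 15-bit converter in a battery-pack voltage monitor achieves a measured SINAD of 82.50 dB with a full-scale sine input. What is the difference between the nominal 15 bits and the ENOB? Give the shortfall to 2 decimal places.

N_eff = (82.50 − 1.76)/6.02 = 13.4120 bits.
15 − 13.4120 = 1.59 bits below nominal.

1.59 bits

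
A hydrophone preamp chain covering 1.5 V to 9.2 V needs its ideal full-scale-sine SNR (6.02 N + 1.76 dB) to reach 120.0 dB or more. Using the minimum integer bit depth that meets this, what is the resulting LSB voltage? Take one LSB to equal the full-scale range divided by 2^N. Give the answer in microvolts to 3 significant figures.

7.34 µV

Full-scale range = 9.2 V − (1.5 V) = 7.7 V.
Required N = ⌈(120.0 − 1.76)/6.02⌉ = ⌈19.641⌉ = 20.
LSB = 7.7 V / 2^20 = 7.34 µV.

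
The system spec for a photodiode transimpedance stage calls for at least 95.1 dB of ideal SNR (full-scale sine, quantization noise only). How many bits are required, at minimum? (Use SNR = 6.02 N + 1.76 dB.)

16 bits

Solving 6.02 N ≥ 95.1 − 1.76: N ≥ 15.505. Round up → N = 16.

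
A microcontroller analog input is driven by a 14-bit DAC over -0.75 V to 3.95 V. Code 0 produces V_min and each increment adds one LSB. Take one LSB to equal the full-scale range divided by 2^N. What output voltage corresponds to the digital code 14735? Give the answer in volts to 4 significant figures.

Range = 3.95 − (-0.75) = 4.7 V. LSB = 4.7 V / 2^14.
V_out = -0.75 + 14735 × (4.7/16384) V
      = -0.75 V + 4.22696 V = 3.47696 V.

3.477 V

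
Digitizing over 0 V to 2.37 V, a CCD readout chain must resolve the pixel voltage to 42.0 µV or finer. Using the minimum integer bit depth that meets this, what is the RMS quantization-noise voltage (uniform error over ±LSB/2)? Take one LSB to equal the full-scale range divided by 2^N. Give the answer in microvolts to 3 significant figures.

Full-scale range = 2.37 V.
Required number of levels: 2.37/42.0 µV = 56429; smallest N with 2^N ≥ that is 16.
LSB = 2.37 V ÷ 2^16 = 2.37/65536 V = 36.163 µV.
σ_q = LSB/√12 = 36.163 µV/3.4641 = 10.4 µV.

10.4 µV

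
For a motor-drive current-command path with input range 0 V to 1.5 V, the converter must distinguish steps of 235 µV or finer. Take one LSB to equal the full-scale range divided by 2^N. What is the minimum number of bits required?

13 bits

Full-scale range = 1.5 V.
Required number of levels: 1.5/235 µV = 6383.0; smallest N with 2^N ≥ that is 13.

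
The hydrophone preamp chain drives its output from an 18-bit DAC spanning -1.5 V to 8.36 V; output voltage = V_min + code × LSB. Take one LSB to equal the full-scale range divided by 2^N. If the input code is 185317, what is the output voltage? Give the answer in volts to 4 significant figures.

Range = 8.36 − (-1.5) = 9.86 V. LSB = 9.86 V / 2^18.
Output = V_min + (185317/262144) × range = -1.5 + 0.706928 × 9.86 V
      = -1.5 V + 6.97031 V = 5.47031 V.

5.470 V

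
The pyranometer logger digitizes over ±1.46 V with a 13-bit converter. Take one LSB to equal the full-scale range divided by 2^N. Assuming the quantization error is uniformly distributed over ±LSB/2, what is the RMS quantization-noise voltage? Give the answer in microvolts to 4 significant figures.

102.9 µV

The full-scale span is 1.46 − (-1.46) = 2.92 V.
One LSB is 2.92 V / 8192 = 356.445 µV.
σ_q = LSB/√12 = 356.445 µV/3.4641 = 102.9 µV.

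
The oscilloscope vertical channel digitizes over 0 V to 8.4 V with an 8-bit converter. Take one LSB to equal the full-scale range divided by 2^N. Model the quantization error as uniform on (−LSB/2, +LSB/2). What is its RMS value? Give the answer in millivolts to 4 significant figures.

9.472 mV

Full-scale range = 8.4 V.
LSB = 8.4 V / 2^8 = 32.8125 mV.
For a uniform distribution on [−LSB/2, +LSB/2], V_rms = LSB/√12 = 32.8125 mV/3.4641 = 9.472 mV.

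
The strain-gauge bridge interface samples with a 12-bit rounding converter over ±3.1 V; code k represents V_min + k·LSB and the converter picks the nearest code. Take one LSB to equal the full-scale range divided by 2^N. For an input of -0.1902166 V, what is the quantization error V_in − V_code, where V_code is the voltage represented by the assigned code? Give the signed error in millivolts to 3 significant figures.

+0.506 mV

Span: 3.1 V − (-3.1 V) = 6.2 V. LSB = 6.2 V / 2^12 ≈ 1.514 mV.
(-0.1902166 − (-3.1)) / LSB = 2.9097834 × 4096/6.2 = 1922.3343. Nearest integer: k = 1922.
V_code = V_min + k × range/2^12 = -3.1 + 1922 × 6.2/4096 = -0.1907226563 V.
V_in − V_code = -0.1902166 − (-0.1907226563) = +0.506 mV.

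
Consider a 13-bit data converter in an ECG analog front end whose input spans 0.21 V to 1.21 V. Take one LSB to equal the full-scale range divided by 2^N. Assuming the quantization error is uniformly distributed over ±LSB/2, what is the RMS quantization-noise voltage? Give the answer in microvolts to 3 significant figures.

The full-scale span is 1.21 − (0.21) = 1 V.
LSB = 1 V ÷ 2^13 = 1/8192 V = 122.07 µV.
V_rms = LSB/√12 = 122.07 µV / √12 = 35.2 µV.

35.2 µV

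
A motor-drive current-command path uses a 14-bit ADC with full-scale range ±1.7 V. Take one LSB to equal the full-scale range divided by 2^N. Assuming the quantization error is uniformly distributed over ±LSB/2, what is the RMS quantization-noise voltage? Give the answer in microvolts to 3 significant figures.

Span: 1.7 V − (-1.7 V) = 3.4 V.
LSB = 3.4 V / 2^14 = 207.52 µV.
For a uniform distribution on [−LSB/2, +LSB/2], V_rms = LSB/√12 = 207.52 µV/3.4641 = 59.9 µV.

59.9 µV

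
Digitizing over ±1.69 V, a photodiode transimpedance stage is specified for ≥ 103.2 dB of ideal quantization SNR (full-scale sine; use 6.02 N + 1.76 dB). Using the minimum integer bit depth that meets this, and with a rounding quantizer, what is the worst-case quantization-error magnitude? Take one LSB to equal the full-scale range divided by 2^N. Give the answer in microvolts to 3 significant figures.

12.9 µV

The full-scale span is 1.69 − (-1.69) = 3.38 V.
6.02 N + 1.76 ≥ 103.2 gives N ≥ 16.850, so the minimum integer is 17.
LSB = 3.38 V ÷ 2^17 = 3.38/131072 V = 25.787 µV.
Half an LSB is 12.9 µV.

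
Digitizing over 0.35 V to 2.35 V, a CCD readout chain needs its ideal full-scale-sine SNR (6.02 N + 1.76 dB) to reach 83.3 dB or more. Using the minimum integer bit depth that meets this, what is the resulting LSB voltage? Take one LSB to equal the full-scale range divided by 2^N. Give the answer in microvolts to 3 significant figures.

122 µV

Full-scale range = 2.35 V − (0.35 V) = 2 V.
Solving 6.02 N ≥ 83.3 − 1.76: N ≥ 13.545. Round up → N = 14.
LSB = 2 V / 2^14 = 122 µV.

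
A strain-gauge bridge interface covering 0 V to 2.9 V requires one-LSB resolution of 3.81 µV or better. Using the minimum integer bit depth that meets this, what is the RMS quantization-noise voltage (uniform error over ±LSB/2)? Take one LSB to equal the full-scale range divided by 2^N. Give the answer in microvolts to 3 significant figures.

V_FS = 2.9 V.
Required number of levels: 2.9/3.81 µV = 761150; smallest N with 2^N ≥ that is 20.
LSB = 2.9 V ÷ 2^20 = 2.9/1048576 V = 2.7657 µV.
V_rms = LSB/√12 = 0.798 µV.

0.798 µV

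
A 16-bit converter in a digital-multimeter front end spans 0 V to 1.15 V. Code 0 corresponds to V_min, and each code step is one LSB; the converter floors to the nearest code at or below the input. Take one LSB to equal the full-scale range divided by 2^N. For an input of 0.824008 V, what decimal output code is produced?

Range is 1.15 V. LSB = 1.15 V / 2^16 ≈ 17.55 µV.
code = ⌊(V_in − V_min)/LSB⌋ = ⌊(V_in − V_min) × 2^16 / range⌋
     = ⌊(0.824008 − (0)) × 65536 / 1.15⌋ = ⌊0.824008 × 65536/1.15⌋
     = ⌊46958.425⌋ = 46958.

46958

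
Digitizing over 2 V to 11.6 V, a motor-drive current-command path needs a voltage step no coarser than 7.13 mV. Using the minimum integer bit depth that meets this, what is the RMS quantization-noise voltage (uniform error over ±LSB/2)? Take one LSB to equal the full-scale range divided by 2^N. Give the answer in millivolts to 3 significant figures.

1.35 mV

Range = 11.6 − (2) = 9.6 V.
Levels needed ≥ 9.6/7.13 mV = 1346. 2^11 = 2048 suffices, so N_min = 11.
LSB = 9.6 V / 2^11 = 4.6875 mV.
σ_q = LSB/√12 = 4.6875 mV/3.4641 = 1.35 mV.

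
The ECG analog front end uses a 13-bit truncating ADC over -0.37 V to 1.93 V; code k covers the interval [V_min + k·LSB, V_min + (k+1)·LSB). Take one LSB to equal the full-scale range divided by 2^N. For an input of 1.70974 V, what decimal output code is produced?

7407

The full-scale span is 1.93 − (-0.37) = 2.3 V. LSB = 2.3 V / 2^13 ≈ 280.8 µV.
V_in − V_min = 1.70974 − (-0.37) = 2.07974 V.
Divide by LSB: 2.07974 × 8192/2.3 = 7407.4913.
Truncating gives code 7407.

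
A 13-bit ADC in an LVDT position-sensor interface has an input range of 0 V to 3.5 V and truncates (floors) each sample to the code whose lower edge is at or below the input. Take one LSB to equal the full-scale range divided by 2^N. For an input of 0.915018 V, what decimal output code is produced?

2141

Full-scale range = 3.5 V. LSB = 3.5 V / 2^13 ≈ 427.2 µV.
(V_in − V_min) × 2^13/range = (0.915018 − (0)) × 8192/3.5 = 2141.665.
Floor → code = 2141.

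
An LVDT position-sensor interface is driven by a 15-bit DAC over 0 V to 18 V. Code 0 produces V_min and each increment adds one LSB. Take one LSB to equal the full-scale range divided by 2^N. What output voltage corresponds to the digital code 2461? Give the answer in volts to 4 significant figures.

1.352 V

Span = 18 V. LSB = 18 V / 2^15.
V_out = 0 + 2461 × (18/32768) V
      = 0 + 1.35187 = 1.35187 V.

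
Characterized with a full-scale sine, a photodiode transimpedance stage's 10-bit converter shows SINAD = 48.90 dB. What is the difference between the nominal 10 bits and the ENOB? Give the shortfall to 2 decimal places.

Effective bits = (48.90 − 1.76)/6.02 = 7.8306.
Lost resolution: 10 − 7.8306 = 2.1694 bits.

2.17 bits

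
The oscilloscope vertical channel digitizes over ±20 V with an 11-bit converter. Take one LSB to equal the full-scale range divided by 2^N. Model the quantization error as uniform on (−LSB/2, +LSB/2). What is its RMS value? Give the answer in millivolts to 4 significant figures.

5.638 mV

The full-scale span is 20 − (-20) = 40 V.
Step size = 40/2048 V = 19.5313 mV.
σ_q = LSB/√12 = 19.5313 mV/3.4641 = 5.638 mV.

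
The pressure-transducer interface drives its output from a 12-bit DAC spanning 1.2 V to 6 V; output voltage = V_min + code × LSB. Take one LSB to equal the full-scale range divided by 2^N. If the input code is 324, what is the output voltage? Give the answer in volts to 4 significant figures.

1.580 V

The full-scale span is 6 − (1.2) = 4.8 V. LSB = 4.8 V / 2^12.
V_out = 1.2 + 324 × (4.8/4096) V
      = 1.2 V + 0.379688 V = 1.57969 V.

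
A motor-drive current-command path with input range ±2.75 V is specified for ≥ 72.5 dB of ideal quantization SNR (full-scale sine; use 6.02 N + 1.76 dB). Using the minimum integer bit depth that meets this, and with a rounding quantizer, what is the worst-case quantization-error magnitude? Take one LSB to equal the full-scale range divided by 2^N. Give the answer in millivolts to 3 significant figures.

0.671 mV

Full-scale range = 2.75 V − (-2.75 V) = 5.5 V.
Solving 6.02 N ≥ 72.5 − 1.76: N ≥ 11.751. Round up → N = 12.
LSB = 5.5 V ÷ 2^12 = 5.5/4096 V = 1.3428 mV.
Half an LSB is 0.671 mV.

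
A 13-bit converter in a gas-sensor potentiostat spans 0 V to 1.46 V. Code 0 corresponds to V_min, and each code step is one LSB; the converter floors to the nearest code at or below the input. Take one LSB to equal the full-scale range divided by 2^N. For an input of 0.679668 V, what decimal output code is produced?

3813

Span = 1.46 V. LSB = 1.46 V / 2^13 ≈ 178.2 µV.
(V_in − V_min) × 2^13/range = (0.679668 − (0)) × 8192/1.46 = 3813.589.
Floor → code = 3813.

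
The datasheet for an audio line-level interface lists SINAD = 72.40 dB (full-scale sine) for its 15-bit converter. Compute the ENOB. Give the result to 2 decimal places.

11.73 bits

(72.40 − 1.76) / 6.02 = 70.64/6.02 = 11.7342 effective bits.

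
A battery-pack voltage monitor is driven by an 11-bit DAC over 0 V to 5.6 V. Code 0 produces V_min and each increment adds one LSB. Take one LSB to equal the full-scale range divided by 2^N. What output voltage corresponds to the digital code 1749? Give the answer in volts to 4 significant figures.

V_FS = 5.6 V. LSB = 5.6 V / 2^11.
Output = V_min + (1749/2048) × range = 0 + 0.854004 × 5.6 V
      = 0 V + 4.78242 V = 4.78242 V.

4.782 V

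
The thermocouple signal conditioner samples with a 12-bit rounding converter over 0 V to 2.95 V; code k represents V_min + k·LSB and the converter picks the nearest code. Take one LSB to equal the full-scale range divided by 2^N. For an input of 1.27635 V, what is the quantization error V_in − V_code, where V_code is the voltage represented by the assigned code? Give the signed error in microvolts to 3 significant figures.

+129 µV

Full-scale range = 2.95 V. LSB = 2.95 V / 2^12 ≈ 0.7202 mV.
(V_in − V_min)/LSB = (1.27635 − (0)) × 4096/2.95 = 1772.1795 → nearest code k = 1772.
V_code = V_min + k × range/2^12 = 0 + 1772 × 2.95/4096 = 1.276220703 V.
V_in − V_code = 1.27635 − (1.276220703) = +129 µV.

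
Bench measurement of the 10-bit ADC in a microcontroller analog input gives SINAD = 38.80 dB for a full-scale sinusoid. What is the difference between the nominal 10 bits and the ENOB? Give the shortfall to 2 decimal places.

Effective bits = (38.80 − 1.76)/6.02 = 6.1528.
Shortfall = 10 − 6.1528 = 3.8472 bits.

3.85 bits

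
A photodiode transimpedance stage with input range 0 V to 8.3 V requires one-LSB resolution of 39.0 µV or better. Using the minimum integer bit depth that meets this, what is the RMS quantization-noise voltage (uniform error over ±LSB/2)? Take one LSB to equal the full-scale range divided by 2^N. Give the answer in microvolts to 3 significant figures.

Span = 8.3 V.
Need 2^N ≥ 8.3 V / 39.0 µV = 212800 → N_min = 18.
LSB = 8.3 V / 2^18 = 31.662 µV.
V_rms = LSB/√12 = 9.14 µV.

9.14 µV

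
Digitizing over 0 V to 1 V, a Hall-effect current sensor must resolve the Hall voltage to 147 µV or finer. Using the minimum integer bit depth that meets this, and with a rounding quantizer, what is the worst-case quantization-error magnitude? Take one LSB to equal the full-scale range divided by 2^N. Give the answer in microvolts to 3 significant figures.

61.0 µV

Range is 1 V.
Required number of levels: 1/147 µV = 6802.7; smallest N with 2^N ≥ that is 13.
LSB = 1 V / 2^13 = 122.07 µV.
|e|_max = LSB/2 = 61.0 µV.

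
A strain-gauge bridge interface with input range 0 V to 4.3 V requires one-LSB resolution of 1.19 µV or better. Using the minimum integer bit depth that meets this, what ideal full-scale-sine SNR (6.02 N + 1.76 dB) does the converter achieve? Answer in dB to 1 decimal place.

Range is 4.3 V.
Required number of levels: 4.3/1.19 µV = 3.6134e6; smallest N with 2^N ≥ that is 22.
SNR = 6.02 × 22 + 1.76 = 134.20 dB.

134.2 dB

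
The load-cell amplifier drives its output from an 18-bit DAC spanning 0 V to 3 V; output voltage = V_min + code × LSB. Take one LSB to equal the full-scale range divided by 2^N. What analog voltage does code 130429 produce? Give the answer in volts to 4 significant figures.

1.493 V

Span = 3 V. LSB = 3 V / 2^18.
Output = V_min + (130429/262144) × range = 0 + 0.497547 × 3 V
      = 0 V + 1.49264 V = 1.49264 V.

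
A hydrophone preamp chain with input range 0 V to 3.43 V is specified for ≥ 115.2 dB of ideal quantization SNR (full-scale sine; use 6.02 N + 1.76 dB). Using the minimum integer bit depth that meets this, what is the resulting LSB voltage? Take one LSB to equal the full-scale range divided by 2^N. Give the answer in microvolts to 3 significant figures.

6.54 µV

V_FS = 3.43 V.
Solving 6.02 N ≥ 115.2 − 1.76: N ≥ 18.844. Round up → N = 19.
LSB = 3.43 V / 2^19 = 6.54 µV.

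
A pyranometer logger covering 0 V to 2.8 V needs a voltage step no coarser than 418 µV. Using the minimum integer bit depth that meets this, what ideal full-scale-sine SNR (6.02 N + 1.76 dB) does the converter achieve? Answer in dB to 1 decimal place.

Span = 2.8 V.
Need 2^N ≥ 2.8 V / 418 µV = 6699 → N_min = 13.
Ideal SNR at N = 13: 6.02·13 + 1.76 = 80.0 dB.

80.0 dB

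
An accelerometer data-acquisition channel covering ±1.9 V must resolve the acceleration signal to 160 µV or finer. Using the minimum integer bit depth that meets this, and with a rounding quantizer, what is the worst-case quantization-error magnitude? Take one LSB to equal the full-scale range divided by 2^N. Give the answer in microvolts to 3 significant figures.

Range = 1.9 − (-1.9) = 3.8 V.
Levels needed ≥ 3.8/160 µV = 23750. 2^15 = 32768 suffices, so N_min = 15.
LSB = 3.8 V ÷ 2^15 = 3.8/32768 V = 115.97 µV.
Max error for round-to-nearest is LSB/2 = 58.0 µV.

58.0 µV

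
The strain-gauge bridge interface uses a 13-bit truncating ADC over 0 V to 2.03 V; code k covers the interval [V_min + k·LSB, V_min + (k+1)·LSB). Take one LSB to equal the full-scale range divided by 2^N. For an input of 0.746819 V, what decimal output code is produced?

3013

Span = 2.03 V. LSB = 2.03 V / 2^13 ≈ 247.8 µV.
(V_in − V_min) × 2^13/range = (0.746819 − (0)) × 8192/2.03 = 3013.764.
Floor → code = 3013.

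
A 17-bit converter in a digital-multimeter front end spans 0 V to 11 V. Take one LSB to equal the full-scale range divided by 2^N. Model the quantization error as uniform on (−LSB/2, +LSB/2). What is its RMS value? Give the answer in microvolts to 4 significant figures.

Full-scale range = 11 V.
LSB = 11 V ÷ 2^17 = 11/131072 V = 83.9233 µV.
RMS of a uniform error over width LSB is LSB/√12 = 24.23 µV.

24.23 µV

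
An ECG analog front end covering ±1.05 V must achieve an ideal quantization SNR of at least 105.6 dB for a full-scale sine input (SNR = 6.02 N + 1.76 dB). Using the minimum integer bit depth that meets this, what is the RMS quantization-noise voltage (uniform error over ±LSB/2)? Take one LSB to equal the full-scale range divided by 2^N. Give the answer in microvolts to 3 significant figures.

2.31 µV

Span: 1.05 V − (-1.05 V) = 2.1 V.
Solving 6.02 N ≥ 105.6 − 1.76: N ≥ 17.249. Round up → N = 18.
LSB = 2.1 V ÷ 2^18 = 2.1/262144 V = 8.0109 µV.
RMS noise = LSB/√12 = 2.31 µV.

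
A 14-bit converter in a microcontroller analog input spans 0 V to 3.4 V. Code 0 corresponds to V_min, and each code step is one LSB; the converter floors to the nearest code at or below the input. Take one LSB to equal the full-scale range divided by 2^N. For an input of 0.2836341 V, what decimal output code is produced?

V_FS = 3.4 V. LSB = 3.4 V / 2^14 ≈ 207.5 µV.
code = ⌊(V_in − V_min)/LSB⌋ = ⌊(V_in − V_min) × 2^14 / range⌋
     = ⌊(0.2836341 − (0)) × 16384 / 3.4⌋ = ⌊0.2836341 × 16384/3.4⌋
     = ⌊1366.783⌋ = 1366.

1366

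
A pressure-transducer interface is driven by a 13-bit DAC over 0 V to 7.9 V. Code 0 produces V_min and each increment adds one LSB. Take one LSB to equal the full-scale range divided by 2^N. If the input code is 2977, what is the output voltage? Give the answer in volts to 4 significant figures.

Full-scale range = 7.9 V. LSB = 7.9 V / 2^13.
Output = V_min + (2977/8192) × range = 0 + 0.363403 × 7.9 V
      = 0 + 2.87089 = 2.87089 V.

2.871 V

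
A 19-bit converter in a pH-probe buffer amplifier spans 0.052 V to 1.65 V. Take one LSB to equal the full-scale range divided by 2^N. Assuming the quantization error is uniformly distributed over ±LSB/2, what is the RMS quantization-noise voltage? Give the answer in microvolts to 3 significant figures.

The full-scale span is 1.65 − (0.052) = 1.598 V.
LSB = 1.598 V / 2^19 = 3.0479 µV.
For a uniform distribution on [−LSB/2, +LSB/2], V_rms = LSB/√12 = 3.0479 µV/3.4641 = 0.880 µV.

0.880 µV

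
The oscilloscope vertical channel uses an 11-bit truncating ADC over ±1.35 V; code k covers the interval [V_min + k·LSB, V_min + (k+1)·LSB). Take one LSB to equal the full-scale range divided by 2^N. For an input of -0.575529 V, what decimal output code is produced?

587

Full-scale range = 1.35 V − (-1.35 V) = 2.7 V. LSB = 2.7 V / 2^11 ≈ 1.318 mV.
code = ⌊(V_in − V_min)/LSB⌋ = ⌊(V_in − V_min) × 2^11 / range⌋
     = ⌊(-0.575529 − (-1.35)) × 2048 / 2.7⌋ = ⌊0.774471 × 2048/2.7⌋
     = ⌊587.451⌋ = 587.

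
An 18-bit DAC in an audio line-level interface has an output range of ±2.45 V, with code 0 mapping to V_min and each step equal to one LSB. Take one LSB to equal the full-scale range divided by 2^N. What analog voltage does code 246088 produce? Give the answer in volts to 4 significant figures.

Range = 2.45 − (-2.45) = 4.9 V. LSB = 4.9 V / 2^18.
Output = V_min + (246088/262144) × range = -2.45 + 0.938751 × 4.9 V
      = -2.45 + 4.59988 = 2.14988 V.

2.150 V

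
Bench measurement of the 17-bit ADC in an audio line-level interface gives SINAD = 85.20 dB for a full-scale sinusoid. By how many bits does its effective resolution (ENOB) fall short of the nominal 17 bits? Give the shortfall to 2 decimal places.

3.14 bits

Effective bits = (85.20 − 1.76)/6.02 = 13.8605.
Lost resolution: 17 − 13.8605 = 3.1395 bits.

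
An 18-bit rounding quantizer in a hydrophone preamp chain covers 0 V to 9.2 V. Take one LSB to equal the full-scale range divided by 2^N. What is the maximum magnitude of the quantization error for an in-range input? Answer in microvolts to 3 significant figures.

Range is 9.2 V.
Step size = 9.2/262144 V = 35.095 µV.
A rounding quantizer has |error| ≤ LSB/2 = 17.5 µV.

17.5 µV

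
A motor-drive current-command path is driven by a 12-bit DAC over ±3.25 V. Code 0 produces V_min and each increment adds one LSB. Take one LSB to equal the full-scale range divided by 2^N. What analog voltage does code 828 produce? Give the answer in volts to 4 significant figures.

-1.936 V

Range = 3.25 − (-3.25) = 6.5 V. LSB = 6.5 V / 2^12.
Output = V_min + (828/4096) × range = -3.25 + 0.202148 × 6.5 V
      = -3.25 + 1.31396 = -1.93604 V.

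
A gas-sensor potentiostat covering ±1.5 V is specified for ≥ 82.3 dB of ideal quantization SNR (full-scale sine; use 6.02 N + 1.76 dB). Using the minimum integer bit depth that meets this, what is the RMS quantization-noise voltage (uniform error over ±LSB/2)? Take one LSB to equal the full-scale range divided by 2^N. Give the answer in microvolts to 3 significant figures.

Range = 1.5 − (-1.5) = 3 V.
N ≥ (82.3 − 1.76)/6.02 = 13.379 → N_min = 14.
LSB = 3 V ÷ 2^14 = 3/16384 V = 183.11 µV.
RMS noise = LSB/√12 = 52.9 µV.

52.9 µV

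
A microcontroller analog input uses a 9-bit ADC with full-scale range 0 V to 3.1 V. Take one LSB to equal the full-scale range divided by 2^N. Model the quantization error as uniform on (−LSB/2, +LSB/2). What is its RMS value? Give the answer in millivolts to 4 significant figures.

1.748 mV

Range is 3.1 V.
One LSB is 3.1 V / 512 = 6.05469 mV.
σ_q = LSB/√12 = 6.05469 mV/3.4641 = 1.748 mV.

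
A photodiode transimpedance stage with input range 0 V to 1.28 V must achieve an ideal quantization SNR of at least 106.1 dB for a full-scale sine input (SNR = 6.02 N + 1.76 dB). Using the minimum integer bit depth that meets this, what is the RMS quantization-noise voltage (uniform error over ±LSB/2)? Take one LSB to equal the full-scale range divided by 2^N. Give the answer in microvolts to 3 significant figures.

1.41 µV

Span = 1.28 V.
Required N = ⌈(106.1 − 1.76)/6.02⌉ = ⌈17.332⌉ = 18.
One LSB is 1.28 V / 262144 = 4.8828 µV.
RMS noise = LSB/√12 = 1.41 µV.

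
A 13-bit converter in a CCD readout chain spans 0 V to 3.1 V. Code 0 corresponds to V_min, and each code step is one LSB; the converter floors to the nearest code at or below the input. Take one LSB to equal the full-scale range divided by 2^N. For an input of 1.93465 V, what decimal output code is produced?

V_FS = 3.1 V. LSB = 3.1 V / 2^13 ≈ 378.4 µV.
V_in − V_min = 1.93465 − (0) = 1.93465 V.
Divide by LSB: 1.93465 × 8192/3.1 = 5112.4686.
Truncating gives code 5112.

5112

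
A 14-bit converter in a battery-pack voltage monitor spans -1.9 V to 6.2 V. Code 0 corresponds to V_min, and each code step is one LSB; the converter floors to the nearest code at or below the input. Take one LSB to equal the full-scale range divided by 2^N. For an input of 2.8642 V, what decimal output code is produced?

9636

The full-scale span is 6.2 − (-1.9) = 8.1 V. LSB = 8.1 V / 2^14 ≈ 494.4 µV.
V_in − V_min = 2.8642 − (-1.9) = 4.7642 V.
Divide by LSB: 4.7642 × 16384/8.1 = 9636.6238.
Truncating gives code 9636.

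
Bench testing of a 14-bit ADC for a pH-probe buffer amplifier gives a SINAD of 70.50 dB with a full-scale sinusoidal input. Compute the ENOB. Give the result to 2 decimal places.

11.42 bits

Inverting SNR = 6.02 N + 1.76: N_eff = (70.50 − 1.76)/6.02 = 11.4186.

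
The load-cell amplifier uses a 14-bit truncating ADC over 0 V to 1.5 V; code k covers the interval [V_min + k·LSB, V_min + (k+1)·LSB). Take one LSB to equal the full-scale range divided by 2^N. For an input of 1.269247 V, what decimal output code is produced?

Span = 1.5 V. LSB = 1.5 V / 2^14 ≈ 91.55 µV.
V_in − V_min = 1.269247 − (0) = 1.269247 V.
Divide by LSB: 1.269247 × 16384/1.5 = 13863.5619.
Truncating gives code 13863.

13863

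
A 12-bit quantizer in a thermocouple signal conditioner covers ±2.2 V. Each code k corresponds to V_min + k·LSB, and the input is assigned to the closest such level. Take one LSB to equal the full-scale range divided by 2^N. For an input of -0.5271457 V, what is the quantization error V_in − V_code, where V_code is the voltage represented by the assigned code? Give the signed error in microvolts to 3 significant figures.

Span: 2.2 V − (-2.2 V) = 4.4 V. LSB = 4.4 V / 2^12 ≈ 1.074 mV.
(-0.5271457 − (-2.2)) / LSB = 1.6728543 × 4096/4.4 = 1557.2753. Nearest integer: k = 1557.
V_code = -2.2 + (1557/4096) × 4.4 = -0.5274414063 V.
e = -0.5271457 − (-0.5274414063) = +296 µV.

+296 µV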